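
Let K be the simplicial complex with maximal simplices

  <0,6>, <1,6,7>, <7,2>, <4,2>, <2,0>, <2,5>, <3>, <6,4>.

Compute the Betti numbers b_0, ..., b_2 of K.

K has 8 vertices, 9 edges, 1 triangle.
rank ∂_0 = 0, rank ∂_1 = 6 ⇒ b_0 = 8 − 0 − 6 = 2; all invariant factors of ∂_1 are 1 so no torsion. So H_0 = Z^2.
rank ∂_1 = 6, rank ∂_2 = 1 ⇒ b_1 = 9 − 6 − 1 = 2; all invariant factors of ∂_2 are 1 so no torsion. So H_1 = Z^2.
rank ∂_2 = 1, rank ∂_3 = 0 ⇒ b_2 = 1 − 1 − 0 = 0. So H_2 = 0.

b_0 = 2, b_1 = 2, b_2 = 0.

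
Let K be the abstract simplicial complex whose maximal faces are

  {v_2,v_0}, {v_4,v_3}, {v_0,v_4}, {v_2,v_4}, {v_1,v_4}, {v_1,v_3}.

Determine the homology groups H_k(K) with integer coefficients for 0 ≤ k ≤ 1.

Fix the vertex order v_0 < v_1 < v_2 < v_3 < v_4 and write every simplex with vertices in increasing order. Then dim K = 1 and the simplices of K are:

  0-simplices (5): [v_0], [v_1], [v_2], [v_3], [v_4]
  1-simplices (6): [v_0,v_2], [v_0,v_4], [v_1,v_3], [v_1,v_4], [v_2,v_4], [v_3,v_4]

so the chain groups are C_0 ≅ Z^5, C_1 ≅ Z^6.

The boundary map ∂_1: C_1 → C_0 maps an edge to its endpoints' difference, ∂[p,q] = q − p.
As a 5×6 matrix over Z this has rank 4, with invariant factors (1,1,1,1).

Reading off H_k = ker ∂_k / im ∂_{k+1}:

  H_0: rank C_0 − rank ∂_1 = 5 − 4 = 1, and the invariant factors of ∂_1 are all 1, so H_0 = Z.
  H_1: rank ker ∂_1 − rank ∂_2 = (6 − 4) − 0 = 2, and there is no ∂_2, so H_1 = Z^2.

(K is a triangulation of a wedge of 2 circles.)

H_0 ≅ Z,  H_1 ≅ Z^2.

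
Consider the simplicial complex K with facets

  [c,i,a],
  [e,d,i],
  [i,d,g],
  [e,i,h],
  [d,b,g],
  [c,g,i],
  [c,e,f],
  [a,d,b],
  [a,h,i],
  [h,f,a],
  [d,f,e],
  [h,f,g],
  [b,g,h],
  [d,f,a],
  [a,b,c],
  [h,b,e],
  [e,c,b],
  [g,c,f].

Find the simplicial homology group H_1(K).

K has 9 vertices, 27 edges, 18 triangles.
rank ∂_1 = 8, rank ∂_2 = 17 ⇒ b_1 = 27 − 8 − 17 = 2; all invariant factors of ∂_2 are 1 so no torsion. So H_1 ≅ Z^2.

H_1 ≅ Z^2.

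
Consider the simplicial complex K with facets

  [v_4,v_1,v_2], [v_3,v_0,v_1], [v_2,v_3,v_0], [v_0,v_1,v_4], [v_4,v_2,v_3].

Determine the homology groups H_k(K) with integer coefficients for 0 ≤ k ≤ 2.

H_0 ≅ Z,  H_1 ≅ Z,  H_2 = 0.

Take the total order v_0 < v_1 < v_2 < v_3 < v_4 on the vertex set. Then K (dimension 2) consists of the simplices:

  0-simplices (5): [v_0], [v_1], [v_2], [v_3], [v_4]
  1-simplices (10): [v_0,v_1], [v_0,v_2], [v_0,v_3], [v_0,v_4], [v_1,v_2], [v_1,v_3], [v_1,v_4], [v_2,v_3], [v_2,v_4], [v_3,v_4]
  2-simplices (5): [v_0,v_1,v_3], [v_0,v_1,v_4], [v_0,v_2,v_3], [v_1,v_2,v_4], [v_2,v_3,v_4]

giving chain groups C_0 ≅ Z^5, C_1 ≅ Z^10, C_2 ≅ Z^5.

The boundary map ∂_1: C_1 → C_0 is given by ∂[p,q] = [q] − [p].
This gives a 5×10 integer matrix of rank 4; reducing to Smith normal form yields diagonal entries (1,1,1,1).

∂_2: C_2 → C_1 acts by ∂[p,q,r] = [q,r] − [p,r] + [p,q]. For instance
  ∂[v_0,v_1,v_4] = [v_1,v_4] − [v_0,v_4] + [v_0,v_1],
  ∂[v_2,v_3,v_4] = [v_3,v_4] − [v_2,v_4] + [v_2,v_3].
This gives a 10×5 integer matrix of rank 5; reducing to Smith normal form yields diagonal entries (1,1,1,1,1).

Reading off H_k = ker ∂_k / im ∂_{k+1}:

  H_0: rank C_0 − rank ∂_1 = 5 − 4 = 1, and the invariant factors of ∂_1 are all 1, so H_0 = Z.
  H_1: rank ker ∂_1 − rank ∂_2 = (10 − 4) − 5 = 1, and the invariant factors of ∂_2 are all 1, so H_1 = Z.
  H_2: rank ker ∂_2 − rank ∂_3 = (5 − 5) − 0 = 0, and there is no ∂_3, so H_2 = 0.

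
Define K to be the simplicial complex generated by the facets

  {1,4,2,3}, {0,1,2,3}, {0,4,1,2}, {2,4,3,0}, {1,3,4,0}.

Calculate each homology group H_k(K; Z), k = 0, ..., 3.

We work with the vertex ordering 0 < 1 < 2 < 3 < 4. The simplices of K, each written with vertices in increasing order, are:

  0-simplices (5): [0], [1], [2], [3], [4]
  1-simplices (10): [0,1], [0,2], [0,3], [0,4], [1,2], [1,3], [1,4], [2,3], [2,4], [3,4]
  2-simplices (10): [0,1,2], [0,1,3], [0,1,4], [0,2,3], [0,2,4], [0,3,4], [1,2,3], [1,2,4], [1,3,4], [2,3,4]
  3-simplices (5): [0,1,2,3], [0,1,2,4], [0,1,3,4], [0,2,3,4], [1,2,3,4]

so the chain groups are C_0 ≅ Z^5, C_1 ≅ Z^10, C_2 ≅ Z^10, C_3 ≅ Z^5.

The boundary map ∂_1: C_1 → C_0 maps an edge to its endpoints' difference, ∂[p,q] = q − p. For instance
  ∂[3,4] = [4] − [3].
The resulting 5×10 matrix has rank 4, and its Smith normal form has invariant factors (1,1,1,1).

∂_2: C_2 → C_1 sends each 2-simplex [p,q,r] to [q,r] − [p,r] + [p,q]. For instance
  ∂[0,2,3] = [2,3] − [0,3] + [0,2],
  ∂[1,2,4] = [2,4] − [1,4] + [1,2].
The 10×10 boundary matrix has rank 6 and Smith normal form diag(1,1,1,1,1,1).

The boundary map ∂_3: C_3 → C_2 sends each 3-simplex σ to the alternating sum Σ_i (−1)^i (σ with its i-th vertex removed). For instance
  ∂[0,1,2,3] = [1,2,3] − [0,2,3] + [0,1,3] − [0,1,2],
  ∂[0,2,3,4] = [2,3,4] − [0,3,4] + [0,2,4] − [0,2,3].
As a 10×5 matrix over Z this has rank 4, with invariant factors (1,1,1,1).

From H_k ≅ ker(∂_k) / im(∂_{k+1}) we obtain:

  H_0: rank C_0 − rank ∂_1 = 5 − 4 = 1, and the invariant factors of ∂_1 are all 1, so H_0 ≅ Z.
  H_1: rank ker ∂_1 − rank ∂_2 = (10 − 4) − 6 = 0, and the invariant factors of ∂_2 are all 1, so H_1 ≅ 0.
  H_2: rank ker ∂_2 − rank ∂_3 = (10 − 6) − 4 = 0, and the invariant factors of ∂_3 are all 1, so H_2 ≅ 0.
  H_3: rank ker ∂_3 − rank ∂_4 = (5 − 4) − 0 = 1, and there is no ∂_4, so H_3 ≅ Z.

(K is a triangulation of the 3-sphere S^3.)

H_0 ≅ Z,  H_1 = 0,  H_2 = 0,  H_3 ≅ Z.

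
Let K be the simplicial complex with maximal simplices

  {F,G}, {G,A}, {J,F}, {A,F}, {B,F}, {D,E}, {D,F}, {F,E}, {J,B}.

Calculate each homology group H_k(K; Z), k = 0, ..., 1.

H_0 ≅ Z,  H_1 ≅ Z^3.

We work with the vertex ordering A < B < D < E < F < G < J. The simplices of K, each written with vertices in increasing order, are:

  0-simplices (7): A, B, D, E, F, G, J
  1-simplices (9): AF, AG, BF, BJ, DE, DF, EF, FG, FJ

giving chain groups C_0 ≅ Z^7, C_1 ≅ Z^9.

Boundary ∂_1: C_1 → C_0 maps an edge to its endpoints' difference, ∂[p,q] = q − p.
As a 7×9 matrix over Z this has rank 6, with invariant factors (1,1,1,1,1,1).

Now H_k = ker ∂_k / im ∂_{k+1}, so:

  H_0: rank C_0 − rank ∂_1 = 7 − 6 = 1, and the invariant factors of ∂_1 are all 1, so H_0 ≅ Z.
  H_1: rank ker ∂_1 − rank ∂_2 = (9 − 6) − 0 = 3, and there is no ∂_2, so H_1 ≅ Z^3.

As a check, the Euler characteristic is 7 − 9 = -2, which agrees with 1 − 3 = -2.
(K is a triangulation of a wedge of 3 circles.)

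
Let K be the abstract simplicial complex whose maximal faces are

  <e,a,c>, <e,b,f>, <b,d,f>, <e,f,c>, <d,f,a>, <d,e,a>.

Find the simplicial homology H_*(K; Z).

Order the vertices as a < b < c < d < e < f. Listing each simplex with vertices in this order, K has dimension 2 with simplices:

  0-simplices (6): a, b, c, d, e, f
  1-simplices (12): ac, ad, ae, af, bd, be, bf, ce, cf, de, df, ef
  2-simplices (6): ace, ade, adf, bdf, bef, cef

Hence C_0 ≅ Z^6, C_1 ≅ Z^12, C_2 ≅ Z^6.

The boundary map ∂_1: C_1 → C_0 sends each edge [p,q] (with p < q) to q − p. For instance
  ∂bd = d − b.
The 6×12 boundary matrix has rank 5 and Smith normal form diag(1,1,1,1,1).

Boundary ∂_2: C_2 → C_1 sends each 2-simplex [p,q,r] to [q,r] − [p,r] + [p,q]. For instance
  ∂cef = ef − cf + ce,
  ∂bdf = df − bf + bd.
As a 12×6 matrix over Z this has rank 6, with invariant factors (1,1,1,1,1,1).

From H_k ≅ ker(∂_k) / im(∂_{k+1}) we obtain:

  H_0: rank C_0 − rank ∂_1 = 6 − 5 = 1, and the invariant factors of ∂_1 are all 1, so H_0 = Z.
  H_1: rank ker ∂_1 − rank ∂_2 = (12 − 5) − 6 = 1, and the invariant factors of ∂_2 are all 1, so H_1 = Z.
  H_2: rank ker ∂_2 − rank ∂_3 = (6 − 6) − 0 = 0, and there is no ∂_3, so H_2 = 0.

As a check, the Euler characteristic is 6 − 12 + 6 = 0, which agrees with 1 − 1 + 0 = 0.

H_0 = Z,  H_1 = Z,  H_2 = 0.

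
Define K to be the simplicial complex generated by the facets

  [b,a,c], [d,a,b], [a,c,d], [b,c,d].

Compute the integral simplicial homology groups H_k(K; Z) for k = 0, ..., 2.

Order the vertices as a < b < c < d. Listing each simplex with vertices in this order, K has dimension 2 with simplices:

  0-simplices (4): a, b, c, d
  1-simplices (6): ab, ac, ad, bc, bd, cd
  2-simplices (4): abc, abd, acd, bcd

giving chain groups C_0 ≅ Z^4, C_1 ≅ Z^6, C_2 ≅ Z^4.

∂_1: C_1 → C_0 maps an edge to its endpoints' difference, ∂[p,q] = q − p.
As a 4×6 matrix over Z this has rank 3, with invariant factors (1,1,1).

Boundary ∂_2: C_2 → C_1 maps a triangle to the signed sum of its edges. For instance
  ∂acd = cd − ad + ac,
  ∂abd = bd − ad + ab.
This gives a 6×4 integer matrix of rank 3; reducing to Smith normal form yields diagonal entries (1,1,1).

Computing H_k = (kernel of ∂_k) / (image of ∂_{k+1}):

  H_0: rank C_0 − rank ∂_1 = 4 − 3 = 1, and the invariant factors of ∂_1 are all 1, so H_0 = Z.
  H_1: rank ker ∂_1 − rank ∂_2 = (6 − 3) − 3 = 0, and the invariant factors of ∂_2 are all 1, so H_1 = 0.
  H_2: rank ker ∂_2 − rank ∂_3 = (4 − 3) − 0 = 1, and there is no ∂_3, so H_2 = Z.

As a check, the Euler characteristic is 4 − 6 + 4 = 2, which agrees with 1 − 0 + 1 = 2.
(K is a triangulation of the 2-sphere S^2.)

H_0 ≅ Z,  H_1 = 0,  H_2 ≅ Z.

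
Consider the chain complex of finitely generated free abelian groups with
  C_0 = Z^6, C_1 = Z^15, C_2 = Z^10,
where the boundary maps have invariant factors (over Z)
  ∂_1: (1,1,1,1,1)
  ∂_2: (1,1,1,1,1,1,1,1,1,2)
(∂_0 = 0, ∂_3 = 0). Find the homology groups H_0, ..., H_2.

H_0: b_0 = 6 − 0 − 5 = 1; torsion from ∂_1 factors > 1: none. So H_0 = Z.
H_1: b_1 = 15 − 5 − 10 = 0; torsion from ∂_2 factors > 1: [2]. So H_1 = Z/2.
H_2: b_2 = 10 − 10 − 0 = 0; torsion from ∂_3 factors > 1: none. So H_2 = 0.

H_0 = Z,  H_1 = Z/2,  H_2 = 0.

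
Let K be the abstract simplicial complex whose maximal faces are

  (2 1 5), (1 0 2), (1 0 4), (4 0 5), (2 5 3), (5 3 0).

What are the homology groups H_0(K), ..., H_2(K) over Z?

Fix the vertex order 0 < 1 < 2 < 3 < 4 < 5 and write every simplex with vertices in increasing order. Then dim K = 2 and the simplices of K are:

  0-simplices (6): [0], [1], [2], [3], [4], [5]
  1-simplices (12): [0,1], [0,2], [0,3], [0,4], [0,5], [1,2], [1,4], [1,5], [2,3], [2,5], [3,5], [4,5]
  2-simplices (6): [0,1,2], [0,1,4], [0,3,5], [0,4,5], [1,2,5], [2,3,5]

Hence C_0 ≅ Z^6, C_1 ≅ Z^12, C_2 ≅ Z^6.

The boundary map ∂_1: C_1 → C_0 maps an edge to its endpoints' difference, ∂[p,q] = q − p. For instance
  ∂[0,5] = [5] − [0].
The resulting 6×12 matrix has rank 5, and its Smith normal form has invariant factors (1,1,1,1,1).

Boundary ∂_2: C_2 → C_1 maps a triangle to the signed sum of its edges. For instance
  ∂[2,3,5] = [3,5] − [2,5] + [2,3],
  ∂[0,4,5] = [4,5] − [0,5] + [0,4].
This gives a 12×6 integer matrix of rank 6; reducing to Smith normal form yields diagonal entries (1,1,1,1,1,1).

Reading off H_k = ker ∂_k / im ∂_{k+1}:

  H_0: rank C_0 − rank ∂_1 = 6 − 5 = 1, and the invariant factors of ∂_1 are all 1, so H_0 = Z.
  H_1: rank ker ∂_1 − rank ∂_2 = (12 − 5) − 6 = 1, and the invariant factors of ∂_2 are all 1, so H_1 = Z.
  H_2: rank ker ∂_2 − rank ∂_3 = (6 − 6) − 0 = 0, and there is no ∂_3, so H_2 = 0.

As a check, the Euler characteristic is 6 − 12 + 6 = 0, which agrees with 1 − 1 + 0 = 0.
(K is a triangulation of the cylinder S^1 x I.)

H_0 ≅ Z,  H_1 ≅ Z,  H_2 = 0.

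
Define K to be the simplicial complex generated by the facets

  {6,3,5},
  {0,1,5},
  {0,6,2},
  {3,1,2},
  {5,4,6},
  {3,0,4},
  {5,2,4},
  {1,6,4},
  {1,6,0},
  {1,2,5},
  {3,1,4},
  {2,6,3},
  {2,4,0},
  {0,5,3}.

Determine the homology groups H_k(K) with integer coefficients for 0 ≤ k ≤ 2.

Fix the vertex order 0 < 1 < 2 < 3 < 4 < 5 < 6 and write every simplex with vertices in increasing order. Then dim K = 2 and the simplices of K are:

  0-simplices (7): [0], [1], [2], [3], [4], [5], [6]
  1-simplices (21): [0,1], [0,2], [0,3], [0,4], [0,5], [0,6], [1,2], [1,3], [1,4], [1,5], [1,6], [2,3], [2,4], [2,5], [2,6], [3,4], [3,5], [3,6], [4,5], [4,6], [5,6]
  2-simplices (14): [0,1,5], [0,1,6], [0,2,4], [0,2,6], [0,3,4], [0,3,5], [1,2,3], [1,2,5], [1,3,4], [1,4,6], [2,3,6], [2,4,5], [3,5,6], [4,5,6]

giving chain groups C_0 ≅ Z^7, C_1 ≅ Z^21, C_2 ≅ Z^14.

∂_1: C_1 → C_0 is given by ∂[p,q] = [q] − [p].
The resulting 7×21 matrix has rank 6, and its Smith normal form has invariant factors (1,1,1,1,1,1).

Boundary ∂_2: C_2 → C_1 maps a triangle to the signed sum of its edges. For instance
  ∂[2,3,6] = [3,6] − [2,6] + [2,3],
  ∂[4,5,6] = [5,6] − [4,6] + [4,5].
As a 21×14 matrix over Z this has rank 13, with invariant factors (1,1,1,1,1,1,1,1,1,1,1,1,1).

Now H_k = ker ∂_k / im ∂_{k+1}, so:

  H_0: rank C_0 − rank ∂_1 = 7 − 6 = 1, and the invariant factors of ∂_1 are all 1, so H_0 ≅ Z.
  H_1: rank ker ∂_1 − rank ∂_2 = (21 − 6) − 13 = 2, and the invariant factors of ∂_2 are all 1, so H_1 ≅ Z^2.
  H_2: rank ker ∂_2 − rank ∂_3 = (14 − 13) − 0 = 1, and there is no ∂_3, so H_2 ≅ Z.

H_0 = Z,  H_1 = Z^2,  H_2 = Z.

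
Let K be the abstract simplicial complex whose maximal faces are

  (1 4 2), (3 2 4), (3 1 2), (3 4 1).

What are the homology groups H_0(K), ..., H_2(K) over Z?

H_0 ≅ Z,  H_1 = 0,  H_2 ≅ Z.

Fix the vertex order 1 < 2 < 3 < 4 and write every simplex with vertices in increasing order. Then dim K = 2 and the simplices of K are:

  0-simplices (4): [1], [2], [3], [4]
  1-simplices (6): [1,2], [1,3], [1,4], [2,3], [2,4], [3,4]
  2-simplices (4): [1,2,3], [1,2,4], [1,3,4], [2,3,4]

so the chain groups are C_0 ≅ Z^4, C_1 ≅ Z^6, C_2 ≅ Z^4.

Boundary ∂_1: C_1 → C_0 sends each edge [p,q] (with p < q) to q − p.
As a 4×6 matrix over Z this has rank 3, with invariant factors (1,1,1).

The boundary map ∂_2: C_2 → C_1 maps a triangle to the signed sum of its edges. For instance
  ∂[1,2,3] = [2,3] − [1,3] + [1,2],
  ∂[1,3,4] = [3,4] − [1,4] + [1,3].
The 6×4 boundary matrix has rank 3 and Smith normal form diag(1,1,1).

From H_k ≅ ker(∂_k) / im(∂_{k+1}) we obtain:

  H_0: rank C_0 − rank ∂_1 = 4 − 3 = 1, and the invariant factors of ∂_1 are all 1, so H_0 ≅ Z.
  H_1: rank ker ∂_1 − rank ∂_2 = (6 − 3) − 3 = 0, and the invariant factors of ∂_2 are all 1, so H_1 ≅ 0.
  H_2: rank ker ∂_2 − rank ∂_3 = (4 − 3) − 0 = 1, and there is no ∂_3, so H_2 ≅ Z.

As a check, the Euler characteristic is 4 − 6 + 4 = 2, which agrees with 1 − 0 + 1 = 2.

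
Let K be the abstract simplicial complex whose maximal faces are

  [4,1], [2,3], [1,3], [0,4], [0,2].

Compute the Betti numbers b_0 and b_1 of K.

Order the vertices as 0 < 1 < 2 < 3 < 4. Listing each simplex with vertices in this order, K has dimension 1 with simplices:

  0-simplices (5): [0], [1], [2], [3], [4]
  1-simplices (5): [0,2], [0,4], [1,3], [1,4], [2,3]

giving chain groups C_0 ≅ Z^5, C_1 ≅ Z^5.

The boundary map ∂_1: C_1 → C_0 sends each edge [p,q] (with p < q) to q − p. For instance
  ∂[0,4] = [4] − [0].
The 5×5 boundary matrix has rank 4 and Smith normal form diag(1,1,1,1).

Computing H_k = (kernel of ∂_k) / (image of ∂_{k+1}):

  H_0: rank C_0 − rank ∂_1 = 5 − 4 = 1, and the invariant factors of ∂_1 are all 1, so H_0 = Z.
  H_1: rank ker ∂_1 − rank ∂_2 = (5 − 4) − 0 = 1, and there is no ∂_2, so H_1 = Z.

Hence the Betti numbers are b_0 = 1, b_1 = 1.

b_0 = 1, b_1 = 1.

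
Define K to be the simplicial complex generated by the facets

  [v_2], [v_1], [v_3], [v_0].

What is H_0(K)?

We work with the vertex ordering v_0 < v_1 < v_2 < v_3. The simplices of K, each written with vertices in increasing order, are:

  0-simplices (4): [v_0], [v_1], [v_2], [v_3]

giving chain groups C_0 ≅ Z^4.

Now H_k = ker ∂_k / im ∂_{k+1}, so:

  H_0: rank C_0 − rank ∂_1 = 4 − 0 = 4, and there is no ∂_1, so H_0 = Z^4.

H_0 ≅ Z^4.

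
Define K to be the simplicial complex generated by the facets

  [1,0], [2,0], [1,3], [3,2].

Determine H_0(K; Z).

Take the total order 0 < 1 < 2 < 3 on the vertex set. Then K (dimension 1) consists of the simplices:

  0-simplices (4): [0], [1], [2], [3]
  1-simplices (4): [0,1], [0,2], [1,3], [2,3]

giving chain groups C_0 ≅ Z^4, C_1 ≅ Z^4.

∂_1: C_1 → C_0 sends each edge [p,q] (with p < q) to q − p. For instance
  ∂[0,2] = [2] − [0].
The 4×4 boundary matrix has rank 3 and Smith normal form diag(1,1,1).

Now H_k = ker ∂_k / im ∂_{k+1}, so:

  H_0: rank C_0 − rank ∂_1 = 4 − 3 = 1, and the invariant factors of ∂_1 are all 1, so H_0 = Z.

H_0 = Z.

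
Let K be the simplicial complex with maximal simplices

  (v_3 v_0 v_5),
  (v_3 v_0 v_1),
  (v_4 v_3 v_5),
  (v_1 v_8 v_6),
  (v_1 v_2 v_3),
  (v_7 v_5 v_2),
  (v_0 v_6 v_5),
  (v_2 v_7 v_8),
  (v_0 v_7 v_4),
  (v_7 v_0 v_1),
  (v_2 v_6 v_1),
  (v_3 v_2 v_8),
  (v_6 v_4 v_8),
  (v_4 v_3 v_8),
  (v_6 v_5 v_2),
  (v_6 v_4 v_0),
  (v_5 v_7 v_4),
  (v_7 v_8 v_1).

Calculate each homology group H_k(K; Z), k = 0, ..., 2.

Order the vertices as v_0 < v_1 < v_2 < v_3 < v_4 < v_5 < v_6 < v_7 < v_8. Listing each simplex with vertices in this order, K has dimension 2 with simplices:

  0-simplices (9): [v_0], [v_1], [v_2], [v_3], [v_4], [v_5], [v_6], [v_7], [v_8]
  1-simplices (27): (27 of them)
  2-simplices (18): (18 of them)

so the chain groups are C_0 ≅ Z^9, C_1 ≅ Z^27, C_2 ≅ Z^18.

∂_1: C_1 → C_0 sends each edge [p,q] (with p < q) to q − p. For instance
  ∂[v_1,v_2] = [v_2] − [v_1].
The resulting 9×27 matrix has rank 8, and its Smith normal form has invariant factors (1,1,1,1,1,1,1,1).

Boundary ∂_2: C_2 → C_1 acts by ∂[p,q,r] = [q,r] − [p,r] + [p,q]. For instance
  ∂[v_0,v_1,v_3] = [v_1,v_3] − [v_0,v_3] + [v_0,v_1],
  ∂[v_0,v_3,v_5] = [v_3,v_5] − [v_0,v_5] + [v_0,v_3].
As a 27×18 matrix over Z this has rank 18, with invariant factors (1,1,1,1,1,1,1,1,1,1,1,1,1,1,1,1,1,2).

Reading off H_k = ker ∂_k / im ∂_{k+1}:

  H_0: rank C_0 − rank ∂_1 = 9 − 8 = 1, and the invariant factors of ∂_1 are all 1, so H_0 ≅ Z.
  H_1: rank ker ∂_1 − rank ∂_2 = (27 − 8) − 18 = 1, and ∂_2 has invariant factor 2 > 1, so H_1 ≅ Z ⊕ Z/2Z.
  H_2: rank ker ∂_2 − rank ∂_3 = (18 − 18) − 0 = 0, and there is no ∂_3, so H_2 ≅ 0.

As a check, the Euler characteristic is 9 − 27 + 18 = 0, which agrees with 1 − 1 + 0 = 0.

H_0 ≅ Z,  H_1 ≅ Z ⊕ Z/2Z,  H_2 = 0.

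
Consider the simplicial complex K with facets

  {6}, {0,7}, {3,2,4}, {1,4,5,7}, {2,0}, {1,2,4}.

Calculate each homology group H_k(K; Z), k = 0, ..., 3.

Order the vertices as 0 < 1 < 2 < 3 < 4 < 5 < 6 < 7. Listing each simplex with vertices in this order, K has dimension 3 with simplices:

  0-simplices (8): [0], [1], [2], [3], [4], [5], [6], [7]
  1-simplices (12): [0,2], [0,7], [1,2], [1,4], [1,5], [1,7], [2,3], [2,4], [3,4], [4,5], [4,7], [5,7]
  2-simplices (6): [1,2,4], [1,4,5], [1,4,7], [1,5,7], [2,3,4], [4,5,7]
  3-simplices (1): [1,4,5,7]

so the chain groups are C_0 ≅ Z^8, C_1 ≅ Z^12, C_2 ≅ Z^6, C_3 ≅ Z^1.

∂_1: C_1 → C_0 is given by ∂[p,q] = [q] − [p].
The 8×12 boundary matrix has rank 6 and Smith normal form diag(1,1,1,1,1,1).

∂_2: C_2 → C_1 sends each 2-simplex [p,q,r] to [q,r] − [p,r] + [p,q]. For instance
  ∂[1,5,7] = [5,7] − [1,7] + [1,5],
  ∂[2,3,4] = [3,4] − [2,4] + [2,3].
The 12×6 boundary matrix has rank 5 and Smith normal form diag(1,1,1,1,1).

The boundary map ∂_3: C_3 → C_2 sends each 3-simplex σ to the alternating sum Σ_i (−1)^i (σ with its i-th vertex removed). For instance
  ∂[1,4,5,7] = [4,5,7] − [1,5,7] + [1,4,7] − [1,4,5].
The resulting 6×1 matrix has rank 1, and its Smith normal form has invariant factors (1).

Computing H_k = (kernel of ∂_k) / (image of ∂_{k+1}):

  H_0: rank C_0 − rank ∂_1 = 8 − 6 = 2, and the invariant factors of ∂_1 are all 1, so H_0 = Z^2.
  H_1: rank ker ∂_1 − rank ∂_2 = (12 − 6) − 5 = 1, and the invariant factors of ∂_2 are all 1, so H_1 = Z.
  H_2: rank ker ∂_2 − rank ∂_3 = (6 − 5) − 1 = 0, and the invariant factors of ∂_3 are all 1, so H_2 = 0.
  H_3: rank ker ∂_3 − rank ∂_4 = (1 − 1) − 0 = 0, and there is no ∂_4, so H_3 = 0.

H_0 ≅ Z^2,  H_1 ≅ Z,  H_2 = 0,  H_3 = 0.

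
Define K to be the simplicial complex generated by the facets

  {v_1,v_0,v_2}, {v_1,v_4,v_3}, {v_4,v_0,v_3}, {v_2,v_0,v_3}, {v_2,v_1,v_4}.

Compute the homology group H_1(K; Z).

H_1 ≅ Z.

Fix the vertex order v_0 < v_1 < v_2 < v_3 < v_4 and write every simplex with vertices in increasing order. Then dim K = 2 and the simplices of K are:

  0-simplices (5): [v_0], [v_1], [v_2], [v_3], [v_4]
  1-simplices (10): [v_0,v_1], [v_0,v_2], [v_0,v_3], [v_0,v_4], [v_1,v_2], [v_1,v_3], [v_1,v_4], [v_2,v_3], [v_2,v_4], [v_3,v_4]
  2-simplices (5): [v_0,v_1,v_2], [v_0,v_2,v_3], [v_0,v_3,v_4], [v_1,v_2,v_4], [v_1,v_3,v_4]

Hence C_0 ≅ Z^5, C_1 ≅ Z^10, C_2 ≅ Z^5.

∂_1: C_1 → C_0 sends each edge [p,q] (with p < q) to q − p. For instance
  ∂[v_0,v_4] = [v_4] − [v_0].
The resulting 5×10 matrix has rank 4, and its Smith normal form has invariant factors (1,1,1,1).

Boundary ∂_2: C_2 → C_1 sends each 2-simplex [p,q,r] to [q,r] − [p,r] + [p,q]. For instance
  ∂[v_1,v_3,v_4] = [v_3,v_4] − [v_1,v_4] + [v_1,v_3],
  ∂[v_0,v_3,v_4] = [v_3,v_4] − [v_0,v_4] + [v_0,v_3].
The 10×5 boundary matrix has rank 5 and Smith normal form diag(1,1,1,1,1).

Now H_k = ker ∂_k / im ∂_{k+1}, so:

  H_1: rank ker ∂_1 − rank ∂_2 = (10 − 4) − 5 = 1, and the invariant factors of ∂_2 are all 1, so H_1 ≅ Z.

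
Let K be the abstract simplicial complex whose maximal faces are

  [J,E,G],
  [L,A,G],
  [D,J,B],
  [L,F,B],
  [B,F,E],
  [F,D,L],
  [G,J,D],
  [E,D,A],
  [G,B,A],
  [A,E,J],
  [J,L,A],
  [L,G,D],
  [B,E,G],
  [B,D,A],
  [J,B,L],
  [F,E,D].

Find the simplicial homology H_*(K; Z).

Order the vertices as A < B < D < E < F < G < J < L. Listing each simplex with vertices in this order, K has dimension 2 with simplices:

  0-simplices (8): A, B, D, E, F, G, J, L
  1-simplices (24): AB, AD, AE, AG, AJ, AL, BD, BE, BF, BG, BJ, BL, DE, DF, DG, DJ, DL, EF, EG, EJ, FL, GJ, GL, JL
  2-simplices (16): ABD, ABG, ADE, AEJ, AGL, AJL, BDJ, BEF, BEG, BFL, BJL, DEF, DFL, DGJ, DGL, EGJ

so the chain groups are C_0 ≅ Z^8, C_1 ≅ Z^24, C_2 ≅ Z^16.

∂_1: C_1 → C_0 sends each edge [p,q] (with p < q) to q − p.
The resulting 8×24 matrix has rank 7, and its Smith normal form has invariant factors (1,1,1,1,1,1,1).

Boundary ∂_2: C_2 → C_1 maps a triangle to the signed sum of its edges. For instance
  ∂DEF = EF − DF + DE,
  ∂EGJ = GJ − EJ + EG.
The resulting 24×16 matrix has rank 15, and its Smith normal form has invariant factors (1,1,1,1,1,1,1,1,1,1,1,1,1,1,1).

From H_k ≅ ker(∂_k) / im(∂_{k+1}) we obtain:

  H_0: rank C_0 − rank ∂_1 = 8 − 7 = 1, and the invariant factors of ∂_1 are all 1, so H_0 = Z.
  H_1: rank ker ∂_1 − rank ∂_2 = (24 − 7) − 15 = 2, and the invariant factors of ∂_2 are all 1, so H_1 = Z^2.
  H_2: rank ker ∂_2 − rank ∂_3 = (16 − 15) − 0 = 1, and there is no ∂_3, so H_2 = Z.

H_0 = Z,  H_1 = Z^2,  H_2 = Z.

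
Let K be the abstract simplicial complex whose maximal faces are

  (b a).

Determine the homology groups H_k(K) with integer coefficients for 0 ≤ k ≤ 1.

We work with the vertex ordering a < b. The simplices of K, each written with vertices in increasing order, are:

  0-simplices (2): a, b
  1-simplices (1): ab

Hence C_0 ≅ Z^2, C_1 ≅ Z^1.

The boundary map ∂_1: C_1 → C_0 maps an edge to its endpoints' difference, ∂[p,q] = q − p.
The resulting 2×1 matrix has rank 1, and its Smith normal form has invariant factors (1).

Now H_k = ker ∂_k / im ∂_{k+1}, so:

  H_0: rank C_0 − rank ∂_1 = 2 − 1 = 1, and the invariant factors of ∂_1 are all 1, so H_0 ≅ Z.
  H_1: rank ker ∂_1 − rank ∂_2 = (1 − 1) − 0 = 0, and there is no ∂_2, so H_1 ≅ 0.

H_0 ≅ Z,  H_1 = 0.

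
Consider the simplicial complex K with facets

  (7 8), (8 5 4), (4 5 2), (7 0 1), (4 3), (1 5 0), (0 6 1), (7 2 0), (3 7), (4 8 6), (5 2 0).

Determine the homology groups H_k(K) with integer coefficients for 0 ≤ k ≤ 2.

H_0 ≅ Z,  H_1 ≅ Z^3,  H_2 = 0.

We work with the vertex ordering 0 < 1 < 2 < 3 < 4 < 5 < 6 < 7 < 8. The simplices of K, each written with vertices in increasing order, are:

  0-simplices (9): [0], [1], [2], [3], [4], [5], [6], [7], [8]
  1-simplices (19): [0,1], [0,2], [0,5], [0,6], [0,7], [1,5], [1,6], [1,7], [2,4], [2,5], [2,7], [3,4], [3,7], [4,5], [4,6], [4,8], [5,8], [6,8], [7,8]
  2-simplices (8): [0,1,5], [0,1,6], [0,1,7], [0,2,5], [0,2,7], [2,4,5], [4,5,8], [4,6,8]

so the chain groups are C_0 ≅ Z^9, C_1 ≅ Z^19, C_2 ≅ Z^8.

∂_1: C_1 → C_0 is given by ∂[p,q] = [q] − [p]. For instance
  ∂[5,8] = [8] − [5].
As a 9×19 matrix over Z this has rank 8, with invariant factors (1,1,1,1,1,1,1,1).

Boundary ∂_2: C_2 → C_1 sends each 2-simplex [p,q,r] to [q,r] − [p,r] + [p,q]. For instance
  ∂[0,1,5] = [1,5] − [0,5] + [0,1],
  ∂[0,1,7] = [1,7] − [0,7] + [0,1].
The resulting 19×8 matrix has rank 8, and its Smith normal form has invariant factors (1,1,1,1,1,1,1,1).

Computing H_k = (kernel of ∂_k) / (image of ∂_{k+1}):

  H_0: rank C_0 − rank ∂_1 = 9 − 8 = 1, and the invariant factors of ∂_1 are all 1, so H_0 = Z.
  H_1: rank ker ∂_1 − rank ∂_2 = (19 − 8) − 8 = 3, and the invariant factors of ∂_2 are all 1, so H_1 = Z^3.
  H_2: rank ker ∂_2 − rank ∂_3 = (8 − 8) − 0 = 0, and there is no ∂_3, so H_2 = 0.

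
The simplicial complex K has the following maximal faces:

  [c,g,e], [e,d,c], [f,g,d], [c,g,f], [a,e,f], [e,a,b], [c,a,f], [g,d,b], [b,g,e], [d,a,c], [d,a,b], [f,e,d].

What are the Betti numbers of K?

Take the total order a < b < c < d < e < f < g on the vertex set. Then K (dimension 2) consists of the simplices:

  0-simplices (7): a, b, c, d, e, f, g
  1-simplices (18): ab, ac, ad, ae, af, bd, be, bg, cd, ce, cf, cg, de, df, dg, ef, eg, fg
  2-simplices (12): abd, abe, acd, acf, aef, bdg, beg, cde, ceg, cfg, def, dfg

so the chain groups are C_0 ≅ Z^7, C_1 ≅ Z^18, C_2 ≅ Z^12.

Boundary ∂_1: C_1 → C_0 sends each edge [p,q] (with p < q) to q − p.
This gives a 7×18 integer matrix of rank 6; reducing to Smith normal form yields diagonal entries (1,1,1,1,1,1).

Boundary ∂_2: C_2 → C_1 sends each 2-simplex [p,q,r] to [q,r] − [p,r] + [p,q]. For instance
  ∂aef = ef − af + ae,
  ∂bdg = dg − bg + bd.
The resulting 18×12 matrix has rank 12, and its Smith normal form has invariant factors (1,1,1,1,1,1,1,1,1,1,1,2).

Computing H_k = (kernel of ∂_k) / (image of ∂_{k+1}):

  H_0: rank C_0 − rank ∂_1 = 7 − 6 = 1, and the invariant factors of ∂_1 are all 1, so H_0 = Z.
  H_1: rank ker ∂_1 − rank ∂_2 = (18 − 6) − 12 = 0, and ∂_2 has invariant factor 2 > 1, so H_1 = Z/2.
  H_2: rank ker ∂_2 − rank ∂_3 = (12 − 12) − 0 = 0, and there is no ∂_3, so H_2 = 0.

Hence the Betti numbers are b_0 = 1, b_1 = 0, b_2 = 0.

b_0 = 1, b_1 = 0, b_2 = 0.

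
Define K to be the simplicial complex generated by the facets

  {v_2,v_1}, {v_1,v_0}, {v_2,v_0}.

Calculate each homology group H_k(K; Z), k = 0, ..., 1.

Order the vertices as v_0 < v_1 < v_2. Listing each simplex with vertices in this order, K has dimension 1 with simplices:

  0-simplices (3): [v_0], [v_1], [v_2]
  1-simplices (3): [v_0,v_1], [v_0,v_2], [v_1,v_2]

so the chain groups are C_0 ≅ Z^3, C_1 ≅ Z^3.

Boundary ∂_1: C_1 → C_0 maps an edge to its endpoints' difference, ∂[p,q] = q − p.
The 3×3 boundary matrix has rank 2 and Smith normal form diag(1,1).

From H_k ≅ ker(∂_k) / im(∂_{k+1}) we obtain:

  H_0: rank C_0 − rank ∂_1 = 3 − 2 = 1, and the invariant factors of ∂_1 are all 1, so H_0 ≅ Z.
  H_1: rank ker ∂_1 − rank ∂_2 = (3 − 2) − 0 = 1, and there is no ∂_2, so H_1 ≅ Z.

As a check, the Euler characteristic is 3 − 3 = 0, which agrees with 1 − 1 = 0.
(K is a triangulation of the circle S^1.)

H_0 ≅ Z,  H_1 ≅ Z.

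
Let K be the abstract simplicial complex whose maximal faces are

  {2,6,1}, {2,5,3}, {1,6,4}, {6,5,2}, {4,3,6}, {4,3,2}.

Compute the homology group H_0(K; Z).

Fix the vertex order 1 < 2 < 3 < 4 < 5 < 6 and write every simplex with vertices in increasing order. Then dim K = 2 and the simplices of K are:

  0-simplices (6): [1], [2], [3], [4], [5], [6]
  1-simplices (12): [1,2], [1,4], [1,6], [2,3], [2,4], [2,5], [2,6], [3,4], [3,5], [3,6], [4,6], [5,6]
  2-simplices (6): [1,2,6], [1,4,6], [2,3,4], [2,3,5], [2,5,6], [3,4,6]

Hence C_0 ≅ Z^6, C_1 ≅ Z^12, C_2 ≅ Z^6.

∂_1: C_1 → C_0 is given by ∂[p,q] = [q] − [p]. For instance
  ∂[3,4] = [4] − [3].
As a 6×12 matrix over Z this has rank 5, with invariant factors (1,1,1,1,1).

Boundary ∂_2: C_2 → C_1 acts by ∂[p,q,r] = [q,r] − [p,r] + [p,q]. For instance
  ∂[3,4,6] = [4,6] − [3,6] + [3,4],
  ∂[1,2,6] = [2,6] − [1,6] + [1,2].
As a 12×6 matrix over Z this has rank 6, with invariant factors (1,1,1,1,1,1).

Now H_k = ker ∂_k / im ∂_{k+1}, so:

  H_0: rank C_0 − rank ∂_1 = 6 − 5 = 1, and the invariant factors of ∂_1 are all 1, so H_0 ≅ Z.

H_0 = Z.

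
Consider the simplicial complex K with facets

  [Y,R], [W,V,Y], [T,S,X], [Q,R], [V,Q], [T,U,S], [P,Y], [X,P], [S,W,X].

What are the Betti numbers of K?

b_0 = 1, b_1 = 2, b_2 = 0.

Fix the vertex order P < Q < R < S < T < U < V < W < X < Y and write every simplex with vertices in increasing order. Then dim K = 2 and the simplices of K are:

  0-simplices (10): P, Q, R, S, T, U, V, W, X, Y
  1-simplices (15): PX, PY, QR, QV, RY, ST, SU, SW, SX, TU, TX, VW, VY, WX, WY
  2-simplices (4): STU, STX, SWX, VWY

giving chain groups C_0 ≅ Z^10, C_1 ≅ Z^15, C_2 ≅ Z^4.

Boundary ∂_1: C_1 → C_0 sends each edge [p,q] (with p < q) to q − p. For instance
  ∂TU = U − T.
The 10×15 boundary matrix has rank 9 and Smith normal form diag(1,1,1,1,1,1,1,1,1).

Boundary ∂_2: C_2 → C_1 maps a triangle to the signed sum of its edges. For instance
  ∂STX = TX − SX + ST,
  ∂STU = TU − SU + ST.
This gives a 15×4 integer matrix of rank 4; reducing to Smith normal form yields diagonal entries (1,1,1,1).

Computing H_k = (kernel of ∂_k) / (image of ∂_{k+1}):

  H_0: rank C_0 − rank ∂_1 = 10 − 9 = 1, and the invariant factors of ∂_1 are all 1, so H_0 ≅ Z.
  H_1: rank ker ∂_1 − rank ∂_2 = (15 − 9) − 4 = 2, and the invariant factors of ∂_2 are all 1, so H_1 ≅ Z^2.
  H_2: rank ker ∂_2 − rank ∂_3 = (4 − 4) − 0 = 0, and there is no ∂_3, so H_2 ≅ 0.

As a check, the Euler characteristic is 10 − 15 + 4 = -1, which agrees with 1 − 2 + 0 = -1.

Hence the Betti numbers are b_0 = 1, b_1 = 2, b_2 = 0.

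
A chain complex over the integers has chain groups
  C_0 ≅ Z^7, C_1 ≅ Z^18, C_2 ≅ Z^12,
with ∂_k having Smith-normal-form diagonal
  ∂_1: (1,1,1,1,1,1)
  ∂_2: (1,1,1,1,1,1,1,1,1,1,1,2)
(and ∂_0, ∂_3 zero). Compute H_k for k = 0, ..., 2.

H_0 = Z,  H_1 = Z/2Z,  H_2 = 0.

H_0: b_0 = 7 − 0 − 6 = 1; torsion from ∂_1 factors > 1: none. So H_0 = Z.
H_1: b_1 = 18 − 6 − 12 = 0; torsion from ∂_2 factors > 1: [2]. So H_1 = Z/2Z.
H_2: b_2 = 12 − 12 − 0 = 0; torsion from ∂_3 factors > 1: none. So H_2 = 0.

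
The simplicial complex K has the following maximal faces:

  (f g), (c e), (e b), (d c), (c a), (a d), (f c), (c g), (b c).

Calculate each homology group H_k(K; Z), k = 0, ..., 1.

H_0 ≅ Z,  H_1 ≅ Z^3.

Take the total order a < b < c < d < e < f < g on the vertex set. Then K (dimension 1) consists of the simplices:

  0-simplices (7): a, b, c, d, e, f, g
  1-simplices (9): ac, ad, bc, be, cd, ce, cf, cg, fg

Hence C_0 ≅ Z^7, C_1 ≅ Z^9.

Boundary ∂_1: C_1 → C_0 sends each edge [p,q] (with p < q) to q − p. For instance
  ∂be = e − b.
The resulting 7×9 matrix has rank 6, and its Smith normal form has invariant factors (1,1,1,1,1,1).

Computing H_k = (kernel of ∂_k) / (image of ∂_{k+1}):

  H_0: rank C_0 − rank ∂_1 = 7 − 6 = 1, and the invariant factors of ∂_1 are all 1, so H_0 = Z.
  H_1: rank ker ∂_1 − rank ∂_2 = (9 − 6) − 0 = 3, and there is no ∂_2, so H_1 = Z^3.

(K is a triangulation of a wedge of 3 circles.)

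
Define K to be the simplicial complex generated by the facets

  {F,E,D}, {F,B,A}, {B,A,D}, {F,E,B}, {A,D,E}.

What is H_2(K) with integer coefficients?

H_2 ≅ 0.

Take the total order A < B < D < E < F on the vertex set. Then K (dimension 2) consists of the simplices:

  0-simplices (5): A, B, D, E, F
  1-simplices (10): AB, AD, AE, AF, BD, BE, BF, DE, DF, EF
  2-simplices (5): ABD, ABF, ADE, BEF, DEF

so the chain groups are C_0 ≅ Z^5, C_1 ≅ Z^10, C_2 ≅ Z^5.

∂_1: C_1 → C_0 is given by ∂[p,q] = [q] − [p]. For instance
  ∂BE = E − B.
The 5×10 boundary matrix has rank 4 and Smith normal form diag(1,1,1,1).

∂_2: C_2 → C_1 acts by ∂[p,q,r] = [q,r] − [p,r] + [p,q]. For instance
  ∂ABF = BF − AF + AB,
  ∂BEF = EF − BF + BE.
The 10×5 boundary matrix has rank 5 and Smith normal form diag(1,1,1,1,1).

Now H_k = ker ∂_k / im ∂_{k+1}, so:

  H_2: rank ker ∂_2 − rank ∂_3 = (5 − 5) − 0 = 0, and there is no ∂_3, so H_2 = 0.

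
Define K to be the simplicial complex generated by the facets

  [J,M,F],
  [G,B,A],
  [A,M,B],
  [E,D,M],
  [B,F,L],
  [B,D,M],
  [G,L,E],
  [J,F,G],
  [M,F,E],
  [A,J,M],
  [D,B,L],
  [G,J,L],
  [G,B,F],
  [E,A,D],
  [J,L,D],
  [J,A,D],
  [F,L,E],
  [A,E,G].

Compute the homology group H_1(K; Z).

We work with the vertex ordering A < B < D < E < F < G < J < L < M. The simplices of K, each written with vertices in increasing order, are:

  0-simplices (9): A, B, D, E, F, G, J, L, M
  1-simplices (27): AB, AD, AE, AG, AJ, AM, BD, BF, BG, BL, BM, DE, DJ, DL, DM, EF, EG, EL, EM, FG, FJ, FL, FM, GJ, GL, JL, JM
  2-simplices (18): ABG, ABM, ADE, ADJ, AEG, AJM, BDL, BDM, BFG, BFL, DEM, DJL, EFL, EFM, EGL, FGJ, FJM, GJL

Hence C_0 ≅ Z^9, C_1 ≅ Z^27, C_2 ≅ Z^18.

∂_1: C_1 → C_0 maps an edge to its endpoints' difference, ∂[p,q] = q − p.
The 9×27 boundary matrix has rank 8 and Smith normal form diag(1,1,1,1,1,1,1,1).

Boundary ∂_2: C_2 → C_1 sends each 2-simplex [p,q,r] to [q,r] − [p,r] + [p,q]. For instance
  ∂DJL = JL − DL + DJ,
  ∂BDM = DM − BM + BD.
This gives a 27×18 integer matrix of rank 18; reducing to Smith normal form yields diagonal entries (1,1,1,1,1,1,1,1,1,1,1,1,1,1,1,1,1,2).

Computing H_k = (kernel of ∂_k) / (image of ∂_{k+1}):

  H_1: rank ker ∂_1 − rank ∂_2 = (27 − 8) − 18 = 1, and ∂_2 has invariant factor 2 > 1, so H_1 ≅ Z ⊕ Z_2.

H_1 ≅ Z ⊕ Z_2.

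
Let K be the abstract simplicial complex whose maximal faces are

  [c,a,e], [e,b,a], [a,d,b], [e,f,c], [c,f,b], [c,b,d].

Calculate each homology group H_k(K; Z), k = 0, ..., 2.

Order the vertices as a < b < c < d < e < f. Listing each simplex with vertices in this order, K has dimension 2 with simplices:

  0-simplices (6): a, b, c, d, e, f
  1-simplices (12): ab, ac, ad, ae, bc, bd, be, bf, cd, ce, cf, ef
  2-simplices (6): abd, abe, ace, bcd, bcf, cef

Hence C_0 ≅ Z^6, C_1 ≅ Z^12, C_2 ≅ Z^6.

∂_1: C_1 → C_0 sends each edge [p,q] (with p < q) to q − p. For instance
  ∂bd = d − b.
This gives a 6×12 integer matrix of rank 5; reducing to Smith normal form yields diagonal entries (1,1,1,1,1).

Boundary ∂_2: C_2 → C_1 sends each 2-simplex [p,q,r] to [q,r] − [p,r] + [p,q]. For instance
  ∂abd = bd − ad + ab,
  ∂bcd = cd − bd + bc.
The resulting 12×6 matrix has rank 6, and its Smith normal form has invariant factors (1,1,1,1,1,1).

Reading off H_k = ker ∂_k / im ∂_{k+1}:

  H_0: rank C_0 − rank ∂_1 = 6 − 5 = 1, and the invariant factors of ∂_1 are all 1, so H_0 ≅ Z.
  H_1: rank ker ∂_1 − rank ∂_2 = (12 − 5) − 6 = 1, and the invariant factors of ∂_2 are all 1, so H_1 ≅ Z.
  H_2: rank ker ∂_2 − rank ∂_3 = (6 − 6) − 0 = 0, and there is no ∂_3, so H_2 ≅ 0.

As a check, the Euler characteristic is 6 − 12 + 6 = 0, which agrees with 1 − 1 + 0 = 0.

H_0 ≅ Z,  H_1 ≅ Z,  H_2 = 0.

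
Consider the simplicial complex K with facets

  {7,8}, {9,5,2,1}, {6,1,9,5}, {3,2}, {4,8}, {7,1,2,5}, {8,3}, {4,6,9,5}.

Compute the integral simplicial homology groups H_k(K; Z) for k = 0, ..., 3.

H_0 = Z,  H_1 = Z^2,  H_2 = 0,  H_3 = 0.

We work with the vertex ordering 1 < 2 < 3 < 4 < 5 < 6 < 7 < 8 < 9. The simplices of K, each written with vertices in increasing order, are:

  0-simplices (9): [1], [2], [3], [4], [5], [6], [7], [8], [9]
  1-simplices (19): [1,2], [1,5], [1,6], [1,7], [1,9], [2,3], [2,5], [2,7], [2,9], [3,8], [4,5], [4,6], [4,8], [4,9], [5,6], [5,7], [5,9], [6,9], [7,8]
  2-simplices (13): [1,2,5], [1,2,7], [1,2,9], [1,5,6], [1,5,7], [1,5,9], [1,6,9], [2,5,7], [2,5,9], [4,5,6], [4,5,9], [4,6,9], [5,6,9]
  3-simplices (4): [1,2,5,7], [1,2,5,9], [1,5,6,9], [4,5,6,9]

Hence C_0 ≅ Z^9, C_1 ≅ Z^19, C_2 ≅ Z^13, C_3 ≅ Z^4.

∂_1: C_1 → C_0 is given by ∂[p,q] = [q] − [p].
The 9×19 boundary matrix has rank 8 and Smith normal form diag(1,1,1,1,1,1,1,1).

The boundary map ∂_2: C_2 → C_1 sends each 2-simplex [p,q,r] to [q,r] − [p,r] + [p,q]. For instance
  ∂[4,5,9] = [5,9] − [4,9] + [4,5],
  ∂[1,6,9] = [6,9] − [1,9] + [1,6].
This gives a 19×13 integer matrix of rank 9; reducing to Smith normal form yields diagonal entries (1,1,1,1,1,1,1,1,1).

Boundary ∂_3: C_3 → C_2 sends each 3-simplex σ to the alternating sum Σ_i (−1)^i (σ with its i-th vertex removed). For instance
  ∂[4,5,6,9] = [5,6,9] − [4,6,9] + [4,5,9] − [4,5,6],
  ∂[1,5,6,9] = [5,6,9] − [1,6,9] + [1,5,9] − [1,5,6].
This gives a 13×4 integer matrix of rank 4; reducing to Smith normal form yields diagonal entries (1,1,1,1).

Computing H_k = (kernel of ∂_k) / (image of ∂_{k+1}):

  H_0: rank C_0 − rank ∂_1 = 9 − 8 = 1, and the invariant factors of ∂_1 are all 1, so H_0 = Z.
  H_1: rank ker ∂_1 − rank ∂_2 = (19 − 8) − 9 = 2, and the invariant factors of ∂_2 are all 1, so H_1 = Z^2.
  H_2: rank ker ∂_2 − rank ∂_3 = (13 − 9) − 4 = 0, and the invariant factors of ∂_3 are all 1, so H_2 = 0.
  H_3: rank ker ∂_3 − rank ∂_4 = (4 − 4) − 0 = 0, and there is no ∂_4, so H_3 = 0.

As a check, the Euler characteristic is 9 − 19 + 13 − 4 = -1, which agrees with 1 − 2 + 0 − 0 = -1.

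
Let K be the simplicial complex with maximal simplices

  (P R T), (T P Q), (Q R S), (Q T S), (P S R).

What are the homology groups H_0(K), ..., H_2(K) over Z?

H_0 = Z,  H_1 = Z,  H_2 = 0.

Take the total order P < Q < R < S < T on the vertex set. Then K (dimension 2) consists of the simplices:

  0-simplices (5): P, Q, R, S, T
  1-simplices (10): PQ, PR, PS, PT, QR, QS, QT, RS, RT, ST
  2-simplices (5): PQT, PRS, PRT, QRS, QST

giving chain groups C_0 ≅ Z^5, C_1 ≅ Z^10, C_2 ≅ Z^5.

∂_1: C_1 → C_0 is given by ∂[p,q] = [q] − [p]. For instance
  ∂ST = T − S.
The resulting 5×10 matrix has rank 4, and its Smith normal form has invariant factors (1,1,1,1).

Boundary ∂_2: C_2 → C_1 sends each 2-simplex [p,q,r] to [q,r] − [p,r] + [p,q]. For instance
  ∂QST = ST − QT + QS,
  ∂PRT = RT − PT + PR.
This gives a 10×5 integer matrix of rank 5; reducing to Smith normal form yields diagonal entries (1,1,1,1,1).

Reading off H_k = ker ∂_k / im ∂_{k+1}:

  H_0: rank C_0 − rank ∂_1 = 5 − 4 = 1, and the invariant factors of ∂_1 are all 1, so H_0 = Z.
  H_1: rank ker ∂_1 − rank ∂_2 = (10 − 4) − 5 = 1, and the invariant factors of ∂_2 are all 1, so H_1 = Z.
  H_2: rank ker ∂_2 − rank ∂_3 = (5 − 5) − 0 = 0, and there is no ∂_3, so H_2 = 0.

As a check, the Euler characteristic is 5 − 10 + 5 = 0, which agrees with 1 − 1 + 0 = 0.
(K is a triangulation of the Möbius band.)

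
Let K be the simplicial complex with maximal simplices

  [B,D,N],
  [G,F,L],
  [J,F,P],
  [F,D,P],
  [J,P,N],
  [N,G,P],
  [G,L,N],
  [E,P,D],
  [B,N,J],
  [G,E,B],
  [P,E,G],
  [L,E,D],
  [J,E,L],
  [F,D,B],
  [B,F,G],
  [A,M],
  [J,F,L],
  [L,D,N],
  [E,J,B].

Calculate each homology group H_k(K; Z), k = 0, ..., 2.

Fix the vertex order A < B < D < E < F < G < J < L < M < N < P and write every simplex with vertices in increasing order. Then dim K = 2 and the simplices of K are:

  0-simplices (11): A, B, D, E, F, G, J, L, M, N, P
  1-simplices (28): AM, BD, BE, BF, BG, BJ, BN, DE, DF, DL, DN, DP, EG, EJ, EL, EP, FG, FJ, FL, FP, GL, GN, GP, JL, JN, JP, LN, NP
  2-simplices (18): BDF, BDN, BEG, BEJ, BFG, BJN, DEL, DEP, DFP, DLN, EGP, EJL, FGL, FJL, FJP, GLN, GNP, JNP

giving chain groups C_0 ≅ Z^11, C_1 ≅ Z^28, C_2 ≅ Z^18.

Boundary ∂_1: C_1 → C_0 sends each edge [p,q] (with p < q) to q − p.
The resulting 11×28 matrix has rank 9, and its Smith normal form has invariant factors (1,1,1,1,1,1,1,1,1).

Boundary ∂_2: C_2 → C_1 maps a triangle to the signed sum of its edges. For instance
  ∂DEL = EL − DL + DE,
  ∂DLN = LN − DN + DL.
The resulting 28×18 matrix has rank 17, and its Smith normal form has invariant factors (1,1,1,1,1,1,1,1,1,1,1,1,1,1,1,1,1).

From H_k ≅ ker(∂_k) / im(∂_{k+1}) we obtain:

  H_0: rank C_0 − rank ∂_1 = 11 − 9 = 2, and the invariant factors of ∂_1 are all 1, so H_0 ≅ Z^2.
  H_1: rank ker ∂_1 − rank ∂_2 = (28 − 9) − 17 = 2, and the invariant factors of ∂_2 are all 1, so H_1 ≅ Z^2.
  H_2: rank ker ∂_2 − rank ∂_3 = (18 − 17) − 0 = 1, and there is no ∂_3, so H_2 ≅ Z.

(K is a triangulation of the disjoint union of the torus T^2 and the 1-simplex.)

H_0 ≅ Z^2,  H_1 ≅ Z^2,  H_2 ≅ Z.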